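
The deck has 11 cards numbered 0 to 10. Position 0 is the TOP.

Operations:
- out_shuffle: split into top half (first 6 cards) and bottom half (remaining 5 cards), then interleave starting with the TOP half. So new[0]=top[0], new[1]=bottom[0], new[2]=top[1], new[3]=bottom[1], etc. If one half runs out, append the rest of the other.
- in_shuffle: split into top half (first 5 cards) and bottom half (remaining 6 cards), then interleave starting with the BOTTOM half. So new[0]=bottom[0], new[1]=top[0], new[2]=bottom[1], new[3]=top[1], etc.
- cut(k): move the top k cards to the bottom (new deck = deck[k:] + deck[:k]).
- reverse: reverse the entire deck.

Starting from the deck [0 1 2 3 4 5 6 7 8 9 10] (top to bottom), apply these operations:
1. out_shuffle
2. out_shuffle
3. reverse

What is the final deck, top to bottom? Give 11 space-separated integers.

Answer: 8 5 2 10 7 4 1 9 6 3 0

Derivation:
After op 1 (out_shuffle): [0 6 1 7 2 8 3 9 4 10 5]
After op 2 (out_shuffle): [0 3 6 9 1 4 7 10 2 5 8]
After op 3 (reverse): [8 5 2 10 7 4 1 9 6 3 0]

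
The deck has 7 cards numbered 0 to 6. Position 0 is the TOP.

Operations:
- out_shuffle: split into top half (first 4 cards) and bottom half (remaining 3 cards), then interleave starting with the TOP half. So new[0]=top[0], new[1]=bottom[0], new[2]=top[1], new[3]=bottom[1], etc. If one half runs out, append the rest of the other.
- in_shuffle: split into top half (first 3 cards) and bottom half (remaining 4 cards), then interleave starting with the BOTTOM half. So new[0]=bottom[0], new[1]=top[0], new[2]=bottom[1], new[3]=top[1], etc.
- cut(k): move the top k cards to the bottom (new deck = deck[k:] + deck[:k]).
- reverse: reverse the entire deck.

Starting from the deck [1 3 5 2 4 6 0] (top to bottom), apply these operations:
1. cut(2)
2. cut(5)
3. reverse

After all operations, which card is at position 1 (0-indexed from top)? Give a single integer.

Answer: 6

Derivation:
After op 1 (cut(2)): [5 2 4 6 0 1 3]
After op 2 (cut(5)): [1 3 5 2 4 6 0]
After op 3 (reverse): [0 6 4 2 5 3 1]
Position 1: card 6.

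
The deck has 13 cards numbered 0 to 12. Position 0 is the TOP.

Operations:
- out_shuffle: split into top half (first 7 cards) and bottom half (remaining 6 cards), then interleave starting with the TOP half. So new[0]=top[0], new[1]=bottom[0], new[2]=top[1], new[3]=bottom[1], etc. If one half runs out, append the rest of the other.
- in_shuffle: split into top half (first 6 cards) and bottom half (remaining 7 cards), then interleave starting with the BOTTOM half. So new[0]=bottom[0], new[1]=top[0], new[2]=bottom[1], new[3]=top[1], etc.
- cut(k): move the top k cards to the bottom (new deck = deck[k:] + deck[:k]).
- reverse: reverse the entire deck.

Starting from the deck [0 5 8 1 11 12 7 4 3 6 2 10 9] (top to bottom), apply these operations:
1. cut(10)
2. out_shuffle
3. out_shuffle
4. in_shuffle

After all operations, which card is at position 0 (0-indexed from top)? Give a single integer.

After op 1 (cut(10)): [2 10 9 0 5 8 1 11 12 7 4 3 6]
After op 2 (out_shuffle): [2 11 10 12 9 7 0 4 5 3 8 6 1]
After op 3 (out_shuffle): [2 4 11 5 10 3 12 8 9 6 7 1 0]
After op 4 (in_shuffle): [12 2 8 4 9 11 6 5 7 10 1 3 0]
Position 0: card 12.

Answer: 12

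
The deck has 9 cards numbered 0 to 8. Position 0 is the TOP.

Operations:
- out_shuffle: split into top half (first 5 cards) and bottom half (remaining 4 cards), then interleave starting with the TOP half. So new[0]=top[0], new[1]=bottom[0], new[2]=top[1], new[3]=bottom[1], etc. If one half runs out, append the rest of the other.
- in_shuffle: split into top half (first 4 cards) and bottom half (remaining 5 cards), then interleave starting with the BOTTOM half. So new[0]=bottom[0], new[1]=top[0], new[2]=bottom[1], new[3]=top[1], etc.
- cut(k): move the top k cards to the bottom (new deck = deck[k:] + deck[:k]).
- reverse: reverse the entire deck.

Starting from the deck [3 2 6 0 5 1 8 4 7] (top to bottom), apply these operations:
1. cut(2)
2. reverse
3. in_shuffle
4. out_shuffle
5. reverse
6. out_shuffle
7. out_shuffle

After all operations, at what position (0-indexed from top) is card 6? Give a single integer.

Answer: 4

Derivation:
After op 1 (cut(2)): [6 0 5 1 8 4 7 3 2]
After op 2 (reverse): [2 3 7 4 8 1 5 0 6]
After op 3 (in_shuffle): [8 2 1 3 5 7 0 4 6]
After op 4 (out_shuffle): [8 7 2 0 1 4 3 6 5]
After op 5 (reverse): [5 6 3 4 1 0 2 7 8]
After op 6 (out_shuffle): [5 0 6 2 3 7 4 8 1]
After op 7 (out_shuffle): [5 7 0 4 6 8 2 1 3]
Card 6 is at position 4.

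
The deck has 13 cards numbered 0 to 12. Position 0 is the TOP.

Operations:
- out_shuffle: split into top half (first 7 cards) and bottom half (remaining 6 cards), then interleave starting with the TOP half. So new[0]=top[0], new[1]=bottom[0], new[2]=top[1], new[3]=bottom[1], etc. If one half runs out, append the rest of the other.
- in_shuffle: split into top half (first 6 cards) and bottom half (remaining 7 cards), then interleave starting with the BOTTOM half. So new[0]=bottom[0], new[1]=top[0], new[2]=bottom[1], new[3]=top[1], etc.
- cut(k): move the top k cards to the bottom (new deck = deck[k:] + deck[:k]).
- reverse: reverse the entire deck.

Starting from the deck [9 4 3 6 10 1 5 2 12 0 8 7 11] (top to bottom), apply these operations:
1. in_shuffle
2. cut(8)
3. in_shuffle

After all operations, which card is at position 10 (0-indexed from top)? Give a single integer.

After op 1 (in_shuffle): [5 9 2 4 12 3 0 6 8 10 7 1 11]
After op 2 (cut(8)): [8 10 7 1 11 5 9 2 4 12 3 0 6]
After op 3 (in_shuffle): [9 8 2 10 4 7 12 1 3 11 0 5 6]
Position 10: card 0.

Answer: 0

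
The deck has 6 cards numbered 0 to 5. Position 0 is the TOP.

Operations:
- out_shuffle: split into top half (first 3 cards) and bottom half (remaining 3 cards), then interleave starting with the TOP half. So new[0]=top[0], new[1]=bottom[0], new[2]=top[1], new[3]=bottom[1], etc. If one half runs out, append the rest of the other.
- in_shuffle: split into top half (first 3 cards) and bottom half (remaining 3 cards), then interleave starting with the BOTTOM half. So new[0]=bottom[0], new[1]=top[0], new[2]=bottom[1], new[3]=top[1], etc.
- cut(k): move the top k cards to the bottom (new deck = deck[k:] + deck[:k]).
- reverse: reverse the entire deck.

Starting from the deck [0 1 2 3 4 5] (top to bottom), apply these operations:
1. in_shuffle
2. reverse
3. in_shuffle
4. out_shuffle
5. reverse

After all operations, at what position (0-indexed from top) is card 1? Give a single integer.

After op 1 (in_shuffle): [3 0 4 1 5 2]
After op 2 (reverse): [2 5 1 4 0 3]
After op 3 (in_shuffle): [4 2 0 5 3 1]
After op 4 (out_shuffle): [4 5 2 3 0 1]
After op 5 (reverse): [1 0 3 2 5 4]
Card 1 is at position 0.

Answer: 0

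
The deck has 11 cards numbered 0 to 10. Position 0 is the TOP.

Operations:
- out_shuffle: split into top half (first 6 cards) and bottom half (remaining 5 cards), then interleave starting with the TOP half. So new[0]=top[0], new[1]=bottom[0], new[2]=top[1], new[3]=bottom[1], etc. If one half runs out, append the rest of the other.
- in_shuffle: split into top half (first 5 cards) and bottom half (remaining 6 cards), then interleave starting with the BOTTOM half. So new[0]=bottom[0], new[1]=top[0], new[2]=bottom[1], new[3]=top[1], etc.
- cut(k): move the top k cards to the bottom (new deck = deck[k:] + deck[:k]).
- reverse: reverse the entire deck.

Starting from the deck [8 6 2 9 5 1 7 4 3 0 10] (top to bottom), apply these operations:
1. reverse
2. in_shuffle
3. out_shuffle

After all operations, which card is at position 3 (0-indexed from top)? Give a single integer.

Answer: 4

Derivation:
After op 1 (reverse): [10 0 3 4 7 1 5 9 2 6 8]
After op 2 (in_shuffle): [1 10 5 0 9 3 2 4 6 7 8]
After op 3 (out_shuffle): [1 2 10 4 5 6 0 7 9 8 3]
Position 3: card 4.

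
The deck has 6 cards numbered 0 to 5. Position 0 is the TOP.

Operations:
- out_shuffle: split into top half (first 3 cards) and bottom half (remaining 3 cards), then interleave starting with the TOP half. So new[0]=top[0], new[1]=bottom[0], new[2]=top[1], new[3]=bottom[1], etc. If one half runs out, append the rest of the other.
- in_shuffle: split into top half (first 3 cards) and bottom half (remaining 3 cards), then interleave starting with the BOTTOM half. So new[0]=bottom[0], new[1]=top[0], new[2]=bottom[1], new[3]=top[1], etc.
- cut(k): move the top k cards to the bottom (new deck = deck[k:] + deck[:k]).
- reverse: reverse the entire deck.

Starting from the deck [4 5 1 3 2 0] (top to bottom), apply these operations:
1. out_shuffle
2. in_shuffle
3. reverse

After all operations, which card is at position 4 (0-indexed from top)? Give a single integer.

Answer: 4

Derivation:
After op 1 (out_shuffle): [4 3 5 2 1 0]
After op 2 (in_shuffle): [2 4 1 3 0 5]
After op 3 (reverse): [5 0 3 1 4 2]
Position 4: card 4.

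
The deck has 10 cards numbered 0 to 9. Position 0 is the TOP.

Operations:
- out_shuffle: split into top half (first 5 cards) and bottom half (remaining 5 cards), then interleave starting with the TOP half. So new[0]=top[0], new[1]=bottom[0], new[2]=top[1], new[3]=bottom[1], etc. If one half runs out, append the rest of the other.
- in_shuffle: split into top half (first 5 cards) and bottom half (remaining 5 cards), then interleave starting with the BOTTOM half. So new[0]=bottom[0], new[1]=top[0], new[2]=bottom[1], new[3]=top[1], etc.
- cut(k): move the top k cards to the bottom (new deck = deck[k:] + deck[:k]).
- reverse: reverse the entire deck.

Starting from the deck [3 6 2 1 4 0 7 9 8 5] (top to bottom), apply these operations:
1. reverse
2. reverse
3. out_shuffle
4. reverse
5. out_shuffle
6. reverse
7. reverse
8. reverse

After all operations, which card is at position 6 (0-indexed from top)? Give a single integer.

After op 1 (reverse): [5 8 9 7 0 4 1 2 6 3]
After op 2 (reverse): [3 6 2 1 4 0 7 9 8 5]
After op 3 (out_shuffle): [3 0 6 7 2 9 1 8 4 5]
After op 4 (reverse): [5 4 8 1 9 2 7 6 0 3]
After op 5 (out_shuffle): [5 2 4 7 8 6 1 0 9 3]
After op 6 (reverse): [3 9 0 1 6 8 7 4 2 5]
After op 7 (reverse): [5 2 4 7 8 6 1 0 9 3]
After op 8 (reverse): [3 9 0 1 6 8 7 4 2 5]
Position 6: card 7.

Answer: 7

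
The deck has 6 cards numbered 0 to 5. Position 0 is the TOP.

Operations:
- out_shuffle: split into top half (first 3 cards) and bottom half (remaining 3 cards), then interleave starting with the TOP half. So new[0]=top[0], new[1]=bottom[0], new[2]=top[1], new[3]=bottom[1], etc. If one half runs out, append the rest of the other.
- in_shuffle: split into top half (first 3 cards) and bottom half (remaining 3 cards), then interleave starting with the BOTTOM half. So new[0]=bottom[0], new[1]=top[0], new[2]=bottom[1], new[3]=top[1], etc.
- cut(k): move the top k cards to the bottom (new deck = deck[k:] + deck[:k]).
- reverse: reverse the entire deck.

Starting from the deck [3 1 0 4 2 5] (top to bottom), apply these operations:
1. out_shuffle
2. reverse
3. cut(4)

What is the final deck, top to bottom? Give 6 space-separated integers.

After op 1 (out_shuffle): [3 4 1 2 0 5]
After op 2 (reverse): [5 0 2 1 4 3]
After op 3 (cut(4)): [4 3 5 0 2 1]

Answer: 4 3 5 0 2 1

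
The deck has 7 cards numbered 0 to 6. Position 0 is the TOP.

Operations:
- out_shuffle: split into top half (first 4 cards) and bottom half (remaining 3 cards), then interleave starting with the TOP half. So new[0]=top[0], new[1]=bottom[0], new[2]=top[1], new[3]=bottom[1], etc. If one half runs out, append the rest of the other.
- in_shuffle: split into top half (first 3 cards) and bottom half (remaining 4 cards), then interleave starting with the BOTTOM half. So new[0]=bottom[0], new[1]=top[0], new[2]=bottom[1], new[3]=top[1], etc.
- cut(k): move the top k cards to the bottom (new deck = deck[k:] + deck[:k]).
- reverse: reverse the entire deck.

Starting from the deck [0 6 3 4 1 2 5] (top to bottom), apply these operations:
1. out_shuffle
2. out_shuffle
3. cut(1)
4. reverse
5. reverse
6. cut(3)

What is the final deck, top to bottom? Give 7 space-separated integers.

After op 1 (out_shuffle): [0 1 6 2 3 5 4]
After op 2 (out_shuffle): [0 3 1 5 6 4 2]
After op 3 (cut(1)): [3 1 5 6 4 2 0]
After op 4 (reverse): [0 2 4 6 5 1 3]
After op 5 (reverse): [3 1 5 6 4 2 0]
After op 6 (cut(3)): [6 4 2 0 3 1 5]

Answer: 6 4 2 0 3 1 5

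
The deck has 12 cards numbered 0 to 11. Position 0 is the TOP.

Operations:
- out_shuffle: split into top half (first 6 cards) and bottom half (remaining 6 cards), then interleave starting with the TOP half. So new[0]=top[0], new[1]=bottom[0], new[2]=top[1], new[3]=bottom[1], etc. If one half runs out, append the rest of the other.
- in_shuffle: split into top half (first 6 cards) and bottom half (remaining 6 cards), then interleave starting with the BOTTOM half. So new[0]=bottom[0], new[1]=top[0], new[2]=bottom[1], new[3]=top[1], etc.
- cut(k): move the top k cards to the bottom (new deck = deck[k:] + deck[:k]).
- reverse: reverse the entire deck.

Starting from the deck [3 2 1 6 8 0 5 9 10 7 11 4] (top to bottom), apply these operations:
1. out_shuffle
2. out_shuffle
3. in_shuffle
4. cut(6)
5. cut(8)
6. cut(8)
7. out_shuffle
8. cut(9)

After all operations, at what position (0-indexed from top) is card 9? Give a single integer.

Answer: 7

Derivation:
After op 1 (out_shuffle): [3 5 2 9 1 10 6 7 8 11 0 4]
After op 2 (out_shuffle): [3 6 5 7 2 8 9 11 1 0 10 4]
After op 3 (in_shuffle): [9 3 11 6 1 5 0 7 10 2 4 8]
After op 4 (cut(6)): [0 7 10 2 4 8 9 3 11 6 1 5]
After op 5 (cut(8)): [11 6 1 5 0 7 10 2 4 8 9 3]
After op 6 (cut(8)): [4 8 9 3 11 6 1 5 0 7 10 2]
After op 7 (out_shuffle): [4 1 8 5 9 0 3 7 11 10 6 2]
After op 8 (cut(9)): [10 6 2 4 1 8 5 9 0 3 7 11]
Card 9 is at position 7.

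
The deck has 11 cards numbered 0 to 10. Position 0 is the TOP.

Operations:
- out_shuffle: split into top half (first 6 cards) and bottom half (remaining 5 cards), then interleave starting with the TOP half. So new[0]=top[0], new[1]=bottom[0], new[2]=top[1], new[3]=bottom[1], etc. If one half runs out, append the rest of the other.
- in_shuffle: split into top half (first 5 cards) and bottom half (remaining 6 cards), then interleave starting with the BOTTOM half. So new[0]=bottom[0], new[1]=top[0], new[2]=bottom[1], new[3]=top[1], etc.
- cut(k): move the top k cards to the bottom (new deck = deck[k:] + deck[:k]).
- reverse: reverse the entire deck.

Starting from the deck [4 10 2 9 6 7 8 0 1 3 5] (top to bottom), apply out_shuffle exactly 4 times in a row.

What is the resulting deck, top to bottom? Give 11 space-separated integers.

Answer: 4 3 0 7 9 10 5 1 8 6 2

Derivation:
After op 1 (out_shuffle): [4 8 10 0 2 1 9 3 6 5 7]
After op 2 (out_shuffle): [4 9 8 3 10 6 0 5 2 7 1]
After op 3 (out_shuffle): [4 0 9 5 8 2 3 7 10 1 6]
After op 4 (out_shuffle): [4 3 0 7 9 10 5 1 8 6 2]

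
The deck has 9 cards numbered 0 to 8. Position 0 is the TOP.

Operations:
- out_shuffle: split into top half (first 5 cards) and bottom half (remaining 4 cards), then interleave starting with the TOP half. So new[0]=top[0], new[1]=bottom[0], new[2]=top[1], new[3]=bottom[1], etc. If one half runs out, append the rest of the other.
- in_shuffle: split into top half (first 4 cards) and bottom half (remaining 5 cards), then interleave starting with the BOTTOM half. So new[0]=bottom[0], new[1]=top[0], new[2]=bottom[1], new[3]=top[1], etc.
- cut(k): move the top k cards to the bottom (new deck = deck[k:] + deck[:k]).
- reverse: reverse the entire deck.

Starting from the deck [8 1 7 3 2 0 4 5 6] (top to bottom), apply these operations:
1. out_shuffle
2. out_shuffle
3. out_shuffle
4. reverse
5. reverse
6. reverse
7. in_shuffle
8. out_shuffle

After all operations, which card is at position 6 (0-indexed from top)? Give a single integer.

After op 1 (out_shuffle): [8 0 1 4 7 5 3 6 2]
After op 2 (out_shuffle): [8 5 0 3 1 6 4 2 7]
After op 3 (out_shuffle): [8 6 5 4 0 2 3 7 1]
After op 4 (reverse): [1 7 3 2 0 4 5 6 8]
After op 5 (reverse): [8 6 5 4 0 2 3 7 1]
After op 6 (reverse): [1 7 3 2 0 4 5 6 8]
After op 7 (in_shuffle): [0 1 4 7 5 3 6 2 8]
After op 8 (out_shuffle): [0 3 1 6 4 2 7 8 5]
Position 6: card 7.

Answer: 7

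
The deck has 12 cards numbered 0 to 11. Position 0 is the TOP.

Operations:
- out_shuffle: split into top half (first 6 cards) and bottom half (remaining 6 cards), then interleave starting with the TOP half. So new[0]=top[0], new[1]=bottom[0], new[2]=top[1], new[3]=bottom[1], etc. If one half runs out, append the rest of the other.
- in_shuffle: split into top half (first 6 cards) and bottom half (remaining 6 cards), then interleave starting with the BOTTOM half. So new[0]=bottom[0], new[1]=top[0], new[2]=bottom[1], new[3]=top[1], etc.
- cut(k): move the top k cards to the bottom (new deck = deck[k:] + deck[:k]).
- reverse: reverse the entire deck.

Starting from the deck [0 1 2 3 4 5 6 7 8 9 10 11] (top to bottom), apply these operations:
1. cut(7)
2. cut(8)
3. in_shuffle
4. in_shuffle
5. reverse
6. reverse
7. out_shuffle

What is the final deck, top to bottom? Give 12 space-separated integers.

After op 1 (cut(7)): [7 8 9 10 11 0 1 2 3 4 5 6]
After op 2 (cut(8)): [3 4 5 6 7 8 9 10 11 0 1 2]
After op 3 (in_shuffle): [9 3 10 4 11 5 0 6 1 7 2 8]
After op 4 (in_shuffle): [0 9 6 3 1 10 7 4 2 11 8 5]
After op 5 (reverse): [5 8 11 2 4 7 10 1 3 6 9 0]
After op 6 (reverse): [0 9 6 3 1 10 7 4 2 11 8 5]
After op 7 (out_shuffle): [0 7 9 4 6 2 3 11 1 8 10 5]

Answer: 0 7 9 4 6 2 3 11 1 8 10 5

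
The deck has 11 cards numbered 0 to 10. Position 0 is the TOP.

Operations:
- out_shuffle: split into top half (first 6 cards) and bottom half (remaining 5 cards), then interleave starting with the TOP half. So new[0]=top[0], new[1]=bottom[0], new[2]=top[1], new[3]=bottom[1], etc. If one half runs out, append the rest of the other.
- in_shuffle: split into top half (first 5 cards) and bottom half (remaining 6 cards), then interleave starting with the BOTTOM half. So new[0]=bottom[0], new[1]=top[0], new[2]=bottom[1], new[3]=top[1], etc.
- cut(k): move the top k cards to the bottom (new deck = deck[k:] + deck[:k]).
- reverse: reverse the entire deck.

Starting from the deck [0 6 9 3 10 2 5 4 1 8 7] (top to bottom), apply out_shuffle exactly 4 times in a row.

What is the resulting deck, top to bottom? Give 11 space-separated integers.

Answer: 0 8 4 2 3 6 7 1 5 10 9

Derivation:
After op 1 (out_shuffle): [0 5 6 4 9 1 3 8 10 7 2]
After op 2 (out_shuffle): [0 3 5 8 6 10 4 7 9 2 1]
After op 3 (out_shuffle): [0 4 3 7 5 9 8 2 6 1 10]
After op 4 (out_shuffle): [0 8 4 2 3 6 7 1 5 10 9]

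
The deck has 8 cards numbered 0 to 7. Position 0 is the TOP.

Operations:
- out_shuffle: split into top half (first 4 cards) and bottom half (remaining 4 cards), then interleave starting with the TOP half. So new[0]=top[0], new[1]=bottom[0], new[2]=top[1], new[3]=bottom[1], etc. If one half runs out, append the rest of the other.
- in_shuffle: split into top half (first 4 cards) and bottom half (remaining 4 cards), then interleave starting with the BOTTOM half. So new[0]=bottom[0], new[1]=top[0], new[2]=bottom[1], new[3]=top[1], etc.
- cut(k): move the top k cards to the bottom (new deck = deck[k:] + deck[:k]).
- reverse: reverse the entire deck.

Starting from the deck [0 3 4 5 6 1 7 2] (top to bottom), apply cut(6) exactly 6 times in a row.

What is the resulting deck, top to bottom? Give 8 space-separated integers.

After op 1 (cut(6)): [7 2 0 3 4 5 6 1]
After op 2 (cut(6)): [6 1 7 2 0 3 4 5]
After op 3 (cut(6)): [4 5 6 1 7 2 0 3]
After op 4 (cut(6)): [0 3 4 5 6 1 7 2]
After op 5 (cut(6)): [7 2 0 3 4 5 6 1]
After op 6 (cut(6)): [6 1 7 2 0 3 4 5]

Answer: 6 1 7 2 0 3 4 5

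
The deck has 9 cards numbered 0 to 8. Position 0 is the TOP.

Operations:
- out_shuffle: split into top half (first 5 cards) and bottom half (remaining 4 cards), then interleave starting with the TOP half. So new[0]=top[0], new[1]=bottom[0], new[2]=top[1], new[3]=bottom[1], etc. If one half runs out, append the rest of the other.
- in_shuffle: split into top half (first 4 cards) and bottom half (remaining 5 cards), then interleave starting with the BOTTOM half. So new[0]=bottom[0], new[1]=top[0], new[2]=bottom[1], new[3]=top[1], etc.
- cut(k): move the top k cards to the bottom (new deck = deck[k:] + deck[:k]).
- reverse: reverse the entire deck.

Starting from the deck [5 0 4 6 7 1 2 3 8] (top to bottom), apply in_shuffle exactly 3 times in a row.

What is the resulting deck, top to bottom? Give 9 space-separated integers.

Answer: 3 2 1 7 6 4 0 5 8

Derivation:
After op 1 (in_shuffle): [7 5 1 0 2 4 3 6 8]
After op 2 (in_shuffle): [2 7 4 5 3 1 6 0 8]
After op 3 (in_shuffle): [3 2 1 7 6 4 0 5 8]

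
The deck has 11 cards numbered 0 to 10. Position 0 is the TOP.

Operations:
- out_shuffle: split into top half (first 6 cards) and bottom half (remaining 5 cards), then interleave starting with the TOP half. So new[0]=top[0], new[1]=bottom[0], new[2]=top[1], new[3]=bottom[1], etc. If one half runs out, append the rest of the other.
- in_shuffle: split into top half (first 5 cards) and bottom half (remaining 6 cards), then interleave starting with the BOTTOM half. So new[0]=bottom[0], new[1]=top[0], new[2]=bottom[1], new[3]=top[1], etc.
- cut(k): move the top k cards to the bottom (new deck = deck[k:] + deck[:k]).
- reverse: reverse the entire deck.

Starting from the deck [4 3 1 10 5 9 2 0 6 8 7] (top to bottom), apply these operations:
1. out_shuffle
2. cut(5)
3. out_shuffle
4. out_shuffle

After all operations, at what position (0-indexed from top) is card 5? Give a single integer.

After op 1 (out_shuffle): [4 2 3 0 1 6 10 8 5 7 9]
After op 2 (cut(5)): [6 10 8 5 7 9 4 2 3 0 1]
After op 3 (out_shuffle): [6 4 10 2 8 3 5 0 7 1 9]
After op 4 (out_shuffle): [6 5 4 0 10 7 2 1 8 9 3]
Card 5 is at position 1.

Answer: 1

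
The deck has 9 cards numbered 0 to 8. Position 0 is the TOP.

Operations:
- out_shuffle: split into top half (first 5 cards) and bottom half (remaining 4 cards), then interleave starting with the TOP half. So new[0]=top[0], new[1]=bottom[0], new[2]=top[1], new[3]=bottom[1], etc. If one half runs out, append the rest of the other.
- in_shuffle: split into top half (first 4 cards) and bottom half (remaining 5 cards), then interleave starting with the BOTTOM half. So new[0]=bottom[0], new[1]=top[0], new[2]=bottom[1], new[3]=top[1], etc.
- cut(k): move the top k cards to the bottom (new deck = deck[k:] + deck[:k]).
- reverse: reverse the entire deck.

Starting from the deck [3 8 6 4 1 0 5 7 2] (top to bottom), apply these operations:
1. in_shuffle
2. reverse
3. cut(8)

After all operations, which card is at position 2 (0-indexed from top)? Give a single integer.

After op 1 (in_shuffle): [1 3 0 8 5 6 7 4 2]
After op 2 (reverse): [2 4 7 6 5 8 0 3 1]
After op 3 (cut(8)): [1 2 4 7 6 5 8 0 3]
Position 2: card 4.

Answer: 4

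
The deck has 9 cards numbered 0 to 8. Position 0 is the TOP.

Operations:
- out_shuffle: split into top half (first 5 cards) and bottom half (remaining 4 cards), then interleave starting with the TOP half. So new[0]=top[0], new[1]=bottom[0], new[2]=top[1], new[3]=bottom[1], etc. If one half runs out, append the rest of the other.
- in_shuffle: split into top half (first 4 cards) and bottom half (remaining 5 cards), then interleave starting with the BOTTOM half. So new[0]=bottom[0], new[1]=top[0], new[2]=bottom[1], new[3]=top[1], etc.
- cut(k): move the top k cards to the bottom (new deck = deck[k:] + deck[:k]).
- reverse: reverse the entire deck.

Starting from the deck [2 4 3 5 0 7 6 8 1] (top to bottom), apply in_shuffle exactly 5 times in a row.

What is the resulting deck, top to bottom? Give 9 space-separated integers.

After op 1 (in_shuffle): [0 2 7 4 6 3 8 5 1]
After op 2 (in_shuffle): [6 0 3 2 8 7 5 4 1]
After op 3 (in_shuffle): [8 6 7 0 5 3 4 2 1]
After op 4 (in_shuffle): [5 8 3 6 4 7 2 0 1]
After op 5 (in_shuffle): [4 5 7 8 2 3 0 6 1]

Answer: 4 5 7 8 2 3 0 6 1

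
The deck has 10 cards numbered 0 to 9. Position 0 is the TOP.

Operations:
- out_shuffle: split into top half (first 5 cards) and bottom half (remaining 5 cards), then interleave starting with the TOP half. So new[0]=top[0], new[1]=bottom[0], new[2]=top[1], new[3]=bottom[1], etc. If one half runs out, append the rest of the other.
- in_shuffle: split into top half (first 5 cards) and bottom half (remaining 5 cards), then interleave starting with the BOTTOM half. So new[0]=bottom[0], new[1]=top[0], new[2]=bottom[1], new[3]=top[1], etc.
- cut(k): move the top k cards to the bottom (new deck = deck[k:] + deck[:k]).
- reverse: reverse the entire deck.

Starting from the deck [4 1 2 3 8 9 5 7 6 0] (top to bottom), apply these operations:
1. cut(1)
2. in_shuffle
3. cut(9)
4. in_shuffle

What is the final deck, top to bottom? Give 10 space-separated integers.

After op 1 (cut(1)): [1 2 3 8 9 5 7 6 0 4]
After op 2 (in_shuffle): [5 1 7 2 6 3 0 8 4 9]
After op 3 (cut(9)): [9 5 1 7 2 6 3 0 8 4]
After op 4 (in_shuffle): [6 9 3 5 0 1 8 7 4 2]

Answer: 6 9 3 5 0 1 8 7 4 2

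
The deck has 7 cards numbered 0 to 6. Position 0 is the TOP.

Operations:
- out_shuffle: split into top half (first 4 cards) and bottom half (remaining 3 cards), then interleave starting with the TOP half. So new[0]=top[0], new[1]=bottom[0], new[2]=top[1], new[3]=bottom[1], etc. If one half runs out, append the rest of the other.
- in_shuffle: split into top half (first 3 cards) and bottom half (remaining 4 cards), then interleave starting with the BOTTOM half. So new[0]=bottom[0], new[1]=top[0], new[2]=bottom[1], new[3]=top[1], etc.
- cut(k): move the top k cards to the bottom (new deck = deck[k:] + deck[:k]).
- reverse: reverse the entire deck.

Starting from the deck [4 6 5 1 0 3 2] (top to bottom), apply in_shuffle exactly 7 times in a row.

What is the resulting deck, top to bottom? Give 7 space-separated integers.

Answer: 1 4 0 6 3 5 2

Derivation:
After op 1 (in_shuffle): [1 4 0 6 3 5 2]
After op 2 (in_shuffle): [6 1 3 4 5 0 2]
After op 3 (in_shuffle): [4 6 5 1 0 3 2]
After op 4 (in_shuffle): [1 4 0 6 3 5 2]
After op 5 (in_shuffle): [6 1 3 4 5 0 2]
After op 6 (in_shuffle): [4 6 5 1 0 3 2]
After op 7 (in_shuffle): [1 4 0 6 3 5 2]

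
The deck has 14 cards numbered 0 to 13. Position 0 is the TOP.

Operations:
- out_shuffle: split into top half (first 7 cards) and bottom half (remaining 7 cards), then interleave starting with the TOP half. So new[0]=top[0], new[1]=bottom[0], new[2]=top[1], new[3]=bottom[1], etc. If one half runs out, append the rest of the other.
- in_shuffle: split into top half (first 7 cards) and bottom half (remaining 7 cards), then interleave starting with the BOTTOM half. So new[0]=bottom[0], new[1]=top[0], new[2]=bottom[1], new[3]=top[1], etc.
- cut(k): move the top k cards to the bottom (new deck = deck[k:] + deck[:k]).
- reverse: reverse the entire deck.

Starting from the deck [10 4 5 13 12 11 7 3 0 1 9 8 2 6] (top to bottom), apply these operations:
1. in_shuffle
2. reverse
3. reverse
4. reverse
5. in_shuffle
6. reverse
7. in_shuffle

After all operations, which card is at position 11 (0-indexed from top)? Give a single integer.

Answer: 0

Derivation:
After op 1 (in_shuffle): [3 10 0 4 1 5 9 13 8 12 2 11 6 7]
After op 2 (reverse): [7 6 11 2 12 8 13 9 5 1 4 0 10 3]
After op 3 (reverse): [3 10 0 4 1 5 9 13 8 12 2 11 6 7]
After op 4 (reverse): [7 6 11 2 12 8 13 9 5 1 4 0 10 3]
After op 5 (in_shuffle): [9 7 5 6 1 11 4 2 0 12 10 8 3 13]
After op 6 (reverse): [13 3 8 10 12 0 2 4 11 1 6 5 7 9]
After op 7 (in_shuffle): [4 13 11 3 1 8 6 10 5 12 7 0 9 2]
Position 11: card 0.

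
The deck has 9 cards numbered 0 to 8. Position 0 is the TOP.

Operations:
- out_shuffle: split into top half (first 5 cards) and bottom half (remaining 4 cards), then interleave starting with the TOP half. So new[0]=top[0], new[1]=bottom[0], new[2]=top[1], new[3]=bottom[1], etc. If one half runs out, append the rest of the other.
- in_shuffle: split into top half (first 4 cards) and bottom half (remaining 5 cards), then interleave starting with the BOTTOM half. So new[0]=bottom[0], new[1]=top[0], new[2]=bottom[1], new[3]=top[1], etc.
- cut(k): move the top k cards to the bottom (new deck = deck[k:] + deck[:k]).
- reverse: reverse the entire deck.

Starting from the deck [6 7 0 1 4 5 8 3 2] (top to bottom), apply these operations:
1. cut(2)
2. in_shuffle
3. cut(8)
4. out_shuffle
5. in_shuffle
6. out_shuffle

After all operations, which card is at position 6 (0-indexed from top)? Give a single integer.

Answer: 2

Derivation:
After op 1 (cut(2)): [0 1 4 5 8 3 2 6 7]
After op 2 (in_shuffle): [8 0 3 1 2 4 6 5 7]
After op 3 (cut(8)): [7 8 0 3 1 2 4 6 5]
After op 4 (out_shuffle): [7 2 8 4 0 6 3 5 1]
After op 5 (in_shuffle): [0 7 6 2 3 8 5 4 1]
After op 6 (out_shuffle): [0 8 7 5 6 4 2 1 3]
Position 6: card 2.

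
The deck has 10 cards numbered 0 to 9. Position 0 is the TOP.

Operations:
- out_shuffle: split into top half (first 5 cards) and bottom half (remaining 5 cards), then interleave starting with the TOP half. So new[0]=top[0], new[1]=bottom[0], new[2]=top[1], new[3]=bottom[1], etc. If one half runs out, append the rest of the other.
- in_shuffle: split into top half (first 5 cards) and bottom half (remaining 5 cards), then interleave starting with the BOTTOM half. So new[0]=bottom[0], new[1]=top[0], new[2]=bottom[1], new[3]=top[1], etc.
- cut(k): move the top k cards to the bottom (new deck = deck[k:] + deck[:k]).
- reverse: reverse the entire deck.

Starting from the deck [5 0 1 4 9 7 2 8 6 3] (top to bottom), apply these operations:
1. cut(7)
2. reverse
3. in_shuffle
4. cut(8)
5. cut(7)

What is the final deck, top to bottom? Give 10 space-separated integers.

After op 1 (cut(7)): [8 6 3 5 0 1 4 9 7 2]
After op 2 (reverse): [2 7 9 4 1 0 5 3 6 8]
After op 3 (in_shuffle): [0 2 5 7 3 9 6 4 8 1]
After op 4 (cut(8)): [8 1 0 2 5 7 3 9 6 4]
After op 5 (cut(7)): [9 6 4 8 1 0 2 5 7 3]

Answer: 9 6 4 8 1 0 2 5 7 3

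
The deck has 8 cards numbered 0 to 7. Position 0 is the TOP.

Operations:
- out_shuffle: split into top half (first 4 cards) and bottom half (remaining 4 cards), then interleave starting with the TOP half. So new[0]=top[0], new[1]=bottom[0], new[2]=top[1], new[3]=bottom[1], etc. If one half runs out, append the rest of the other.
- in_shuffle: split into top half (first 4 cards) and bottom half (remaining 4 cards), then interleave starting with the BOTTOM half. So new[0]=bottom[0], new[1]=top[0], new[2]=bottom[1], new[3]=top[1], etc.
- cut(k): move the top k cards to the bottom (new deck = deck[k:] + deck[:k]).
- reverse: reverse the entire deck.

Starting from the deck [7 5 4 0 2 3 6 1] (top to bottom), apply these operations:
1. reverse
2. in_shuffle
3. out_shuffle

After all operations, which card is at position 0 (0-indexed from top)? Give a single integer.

After op 1 (reverse): [1 6 3 2 0 4 5 7]
After op 2 (in_shuffle): [0 1 4 6 5 3 7 2]
After op 3 (out_shuffle): [0 5 1 3 4 7 6 2]
Position 0: card 0.

Answer: 0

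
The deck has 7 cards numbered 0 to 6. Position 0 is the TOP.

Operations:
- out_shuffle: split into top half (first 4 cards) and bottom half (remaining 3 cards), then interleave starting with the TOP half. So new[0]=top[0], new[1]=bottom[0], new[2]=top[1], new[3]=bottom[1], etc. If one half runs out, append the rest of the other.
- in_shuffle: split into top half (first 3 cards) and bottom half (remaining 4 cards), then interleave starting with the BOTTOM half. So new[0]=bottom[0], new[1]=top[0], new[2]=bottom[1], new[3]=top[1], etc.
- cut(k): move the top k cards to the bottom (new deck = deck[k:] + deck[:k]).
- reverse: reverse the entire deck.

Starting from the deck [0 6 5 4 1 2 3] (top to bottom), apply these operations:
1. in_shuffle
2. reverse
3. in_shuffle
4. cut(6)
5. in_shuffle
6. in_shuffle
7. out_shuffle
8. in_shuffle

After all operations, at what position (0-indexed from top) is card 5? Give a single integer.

Answer: 0

Derivation:
After op 1 (in_shuffle): [4 0 1 6 2 5 3]
After op 2 (reverse): [3 5 2 6 1 0 4]
After op 3 (in_shuffle): [6 3 1 5 0 2 4]
After op 4 (cut(6)): [4 6 3 1 5 0 2]
After op 5 (in_shuffle): [1 4 5 6 0 3 2]
After op 6 (in_shuffle): [6 1 0 4 3 5 2]
After op 7 (out_shuffle): [6 3 1 5 0 2 4]
After op 8 (in_shuffle): [5 6 0 3 2 1 4]
Card 5 is at position 0.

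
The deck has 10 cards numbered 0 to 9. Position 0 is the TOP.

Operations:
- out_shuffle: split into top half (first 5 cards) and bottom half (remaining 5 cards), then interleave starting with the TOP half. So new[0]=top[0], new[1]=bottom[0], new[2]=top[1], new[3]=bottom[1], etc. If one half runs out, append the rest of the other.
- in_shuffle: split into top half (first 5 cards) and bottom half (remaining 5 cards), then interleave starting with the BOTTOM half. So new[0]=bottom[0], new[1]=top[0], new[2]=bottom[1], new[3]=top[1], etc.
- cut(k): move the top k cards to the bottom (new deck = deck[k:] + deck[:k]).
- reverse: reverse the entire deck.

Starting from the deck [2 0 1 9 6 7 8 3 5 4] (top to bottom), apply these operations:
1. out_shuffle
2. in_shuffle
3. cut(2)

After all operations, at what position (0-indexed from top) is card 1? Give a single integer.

Answer: 7

Derivation:
After op 1 (out_shuffle): [2 7 0 8 1 3 9 5 6 4]
After op 2 (in_shuffle): [3 2 9 7 5 0 6 8 4 1]
After op 3 (cut(2)): [9 7 5 0 6 8 4 1 3 2]
Card 1 is at position 7.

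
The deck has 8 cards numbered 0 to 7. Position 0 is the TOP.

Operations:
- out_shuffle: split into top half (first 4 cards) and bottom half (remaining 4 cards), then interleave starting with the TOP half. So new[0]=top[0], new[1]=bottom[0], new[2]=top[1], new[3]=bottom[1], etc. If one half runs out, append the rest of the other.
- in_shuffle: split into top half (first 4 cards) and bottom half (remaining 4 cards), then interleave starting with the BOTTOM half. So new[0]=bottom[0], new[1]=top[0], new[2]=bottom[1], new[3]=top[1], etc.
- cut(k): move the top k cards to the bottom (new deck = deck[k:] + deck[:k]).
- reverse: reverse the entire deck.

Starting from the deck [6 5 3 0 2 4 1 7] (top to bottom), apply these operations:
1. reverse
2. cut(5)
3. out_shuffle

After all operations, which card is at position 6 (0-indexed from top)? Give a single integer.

Answer: 7

Derivation:
After op 1 (reverse): [7 1 4 2 0 3 5 6]
After op 2 (cut(5)): [3 5 6 7 1 4 2 0]
After op 3 (out_shuffle): [3 1 5 4 6 2 7 0]
Position 6: card 7.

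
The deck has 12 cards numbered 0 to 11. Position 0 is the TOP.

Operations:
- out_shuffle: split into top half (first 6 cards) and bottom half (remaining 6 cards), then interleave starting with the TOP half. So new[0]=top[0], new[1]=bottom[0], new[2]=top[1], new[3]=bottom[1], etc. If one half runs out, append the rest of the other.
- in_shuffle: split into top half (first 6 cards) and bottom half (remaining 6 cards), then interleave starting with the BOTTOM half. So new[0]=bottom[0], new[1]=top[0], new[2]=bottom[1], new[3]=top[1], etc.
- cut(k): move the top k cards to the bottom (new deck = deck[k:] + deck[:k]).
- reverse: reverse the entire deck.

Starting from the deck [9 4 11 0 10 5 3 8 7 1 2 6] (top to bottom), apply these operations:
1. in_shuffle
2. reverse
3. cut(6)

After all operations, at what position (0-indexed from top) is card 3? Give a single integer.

After op 1 (in_shuffle): [3 9 8 4 7 11 1 0 2 10 6 5]
After op 2 (reverse): [5 6 10 2 0 1 11 7 4 8 9 3]
After op 3 (cut(6)): [11 7 4 8 9 3 5 6 10 2 0 1]
Card 3 is at position 5.

Answer: 5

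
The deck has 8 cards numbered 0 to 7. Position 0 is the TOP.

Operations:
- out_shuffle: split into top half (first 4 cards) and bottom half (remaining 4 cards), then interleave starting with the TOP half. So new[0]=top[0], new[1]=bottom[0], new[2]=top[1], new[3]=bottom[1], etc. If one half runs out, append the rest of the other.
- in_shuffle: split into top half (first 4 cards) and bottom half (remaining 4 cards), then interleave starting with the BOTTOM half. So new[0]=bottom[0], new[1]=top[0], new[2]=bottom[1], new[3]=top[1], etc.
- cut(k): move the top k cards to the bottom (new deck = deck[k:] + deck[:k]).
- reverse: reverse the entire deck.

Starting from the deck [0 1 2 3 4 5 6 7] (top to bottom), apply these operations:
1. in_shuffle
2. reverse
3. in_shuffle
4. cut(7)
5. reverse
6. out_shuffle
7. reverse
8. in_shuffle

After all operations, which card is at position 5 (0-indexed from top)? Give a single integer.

After op 1 (in_shuffle): [4 0 5 1 6 2 7 3]
After op 2 (reverse): [3 7 2 6 1 5 0 4]
After op 3 (in_shuffle): [1 3 5 7 0 2 4 6]
After op 4 (cut(7)): [6 1 3 5 7 0 2 4]
After op 5 (reverse): [4 2 0 7 5 3 1 6]
After op 6 (out_shuffle): [4 5 2 3 0 1 7 6]
After op 7 (reverse): [6 7 1 0 3 2 5 4]
After op 8 (in_shuffle): [3 6 2 7 5 1 4 0]
Position 5: card 1.

Answer: 1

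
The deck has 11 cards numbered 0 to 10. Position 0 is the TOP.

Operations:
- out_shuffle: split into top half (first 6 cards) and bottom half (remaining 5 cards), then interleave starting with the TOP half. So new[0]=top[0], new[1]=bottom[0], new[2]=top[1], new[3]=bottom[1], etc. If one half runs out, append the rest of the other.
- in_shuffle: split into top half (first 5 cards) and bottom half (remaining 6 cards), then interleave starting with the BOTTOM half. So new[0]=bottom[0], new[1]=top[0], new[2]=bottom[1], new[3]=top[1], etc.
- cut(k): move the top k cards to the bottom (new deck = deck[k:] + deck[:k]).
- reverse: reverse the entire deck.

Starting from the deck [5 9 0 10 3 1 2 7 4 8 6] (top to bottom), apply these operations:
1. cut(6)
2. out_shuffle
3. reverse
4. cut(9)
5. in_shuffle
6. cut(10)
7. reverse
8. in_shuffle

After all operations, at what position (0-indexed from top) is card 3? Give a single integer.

After op 1 (cut(6)): [2 7 4 8 6 5 9 0 10 3 1]
After op 2 (out_shuffle): [2 9 7 0 4 10 8 3 6 1 5]
After op 3 (reverse): [5 1 6 3 8 10 4 0 7 9 2]
After op 4 (cut(9)): [9 2 5 1 6 3 8 10 4 0 7]
After op 5 (in_shuffle): [3 9 8 2 10 5 4 1 0 6 7]
After op 6 (cut(10)): [7 3 9 8 2 10 5 4 1 0 6]
After op 7 (reverse): [6 0 1 4 5 10 2 8 9 3 7]
After op 8 (in_shuffle): [10 6 2 0 8 1 9 4 3 5 7]
Card 3 is at position 8.

Answer: 8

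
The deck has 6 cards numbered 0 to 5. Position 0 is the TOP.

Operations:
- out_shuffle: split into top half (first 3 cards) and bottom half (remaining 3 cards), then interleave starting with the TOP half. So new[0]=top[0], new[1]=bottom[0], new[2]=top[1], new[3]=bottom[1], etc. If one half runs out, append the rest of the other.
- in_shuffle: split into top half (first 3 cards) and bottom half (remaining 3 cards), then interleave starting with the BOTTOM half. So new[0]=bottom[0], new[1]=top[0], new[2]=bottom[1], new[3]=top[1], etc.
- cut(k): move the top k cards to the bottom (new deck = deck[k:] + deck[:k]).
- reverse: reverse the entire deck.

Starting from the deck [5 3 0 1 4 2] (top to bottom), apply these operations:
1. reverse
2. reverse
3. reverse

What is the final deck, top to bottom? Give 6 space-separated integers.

After op 1 (reverse): [2 4 1 0 3 5]
After op 2 (reverse): [5 3 0 1 4 2]
After op 3 (reverse): [2 4 1 0 3 5]

Answer: 2 4 1 0 3 5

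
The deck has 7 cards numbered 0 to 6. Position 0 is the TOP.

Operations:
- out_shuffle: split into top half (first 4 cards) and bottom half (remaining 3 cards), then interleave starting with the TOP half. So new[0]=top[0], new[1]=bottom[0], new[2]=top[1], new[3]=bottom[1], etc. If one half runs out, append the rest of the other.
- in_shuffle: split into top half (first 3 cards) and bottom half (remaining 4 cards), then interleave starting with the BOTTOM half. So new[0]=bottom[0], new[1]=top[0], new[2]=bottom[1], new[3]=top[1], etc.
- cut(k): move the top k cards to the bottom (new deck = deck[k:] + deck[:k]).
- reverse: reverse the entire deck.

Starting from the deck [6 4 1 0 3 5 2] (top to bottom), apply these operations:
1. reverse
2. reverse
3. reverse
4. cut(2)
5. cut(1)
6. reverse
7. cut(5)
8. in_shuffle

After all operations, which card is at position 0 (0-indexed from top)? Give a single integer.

Answer: 5

Derivation:
After op 1 (reverse): [2 5 3 0 1 4 6]
After op 2 (reverse): [6 4 1 0 3 5 2]
After op 3 (reverse): [2 5 3 0 1 4 6]
After op 4 (cut(2)): [3 0 1 4 6 2 5]
After op 5 (cut(1)): [0 1 4 6 2 5 3]
After op 6 (reverse): [3 5 2 6 4 1 0]
After op 7 (cut(5)): [1 0 3 5 2 6 4]
After op 8 (in_shuffle): [5 1 2 0 6 3 4]
Position 0: card 5.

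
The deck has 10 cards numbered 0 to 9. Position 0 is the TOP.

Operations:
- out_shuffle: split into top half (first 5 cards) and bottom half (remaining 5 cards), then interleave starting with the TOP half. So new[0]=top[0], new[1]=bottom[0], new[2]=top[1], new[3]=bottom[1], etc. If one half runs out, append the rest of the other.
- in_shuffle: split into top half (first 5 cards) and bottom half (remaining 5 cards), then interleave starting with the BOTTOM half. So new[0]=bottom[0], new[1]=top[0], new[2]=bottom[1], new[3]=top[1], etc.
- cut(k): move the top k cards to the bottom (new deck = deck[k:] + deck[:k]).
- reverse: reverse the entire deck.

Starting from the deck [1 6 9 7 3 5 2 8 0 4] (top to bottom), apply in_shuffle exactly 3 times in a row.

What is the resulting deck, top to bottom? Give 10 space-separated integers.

Answer: 2 9 4 5 6 0 3 1 8 7

Derivation:
After op 1 (in_shuffle): [5 1 2 6 8 9 0 7 4 3]
After op 2 (in_shuffle): [9 5 0 1 7 2 4 6 3 8]
After op 3 (in_shuffle): [2 9 4 5 6 0 3 1 8 7]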